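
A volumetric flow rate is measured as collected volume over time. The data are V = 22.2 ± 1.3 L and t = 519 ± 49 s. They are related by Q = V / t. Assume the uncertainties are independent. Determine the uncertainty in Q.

Relative error in a monomial: (δQ/Q)² = Σ (nᵢ · δxᵢ/xᵢ)².
  (1·δV/V)² = (1×0.0586)² = 0.00343;  (-1·δt/t)² = (-1×0.0944)² = 0.00891
δQ/Q = √(0.0123) = 0.111
Q = 0.0428 L/s, so δQ = 0.111 × 0.0428 = 0.00475 L/s.

0.00475 L/s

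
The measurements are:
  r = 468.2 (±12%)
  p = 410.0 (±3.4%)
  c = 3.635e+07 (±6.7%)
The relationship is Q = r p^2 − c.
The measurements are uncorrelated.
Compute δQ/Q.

0.263

Let w = r·p^2 = 7.87e+07. δw/w = √((1·δr/r)² + (2·δp/p)²) = √(0.0144 + 0.00462) = 0.138, so δw = 1.09e+07.
Q = w − c: δQ = √(δw² + δc²) = √(1.18e+14 + 5.93e+12) = 1.11e+07
Q = 4.235e+07, so δQ/Q = 1.11e+07/4.235e+07 = 0.263.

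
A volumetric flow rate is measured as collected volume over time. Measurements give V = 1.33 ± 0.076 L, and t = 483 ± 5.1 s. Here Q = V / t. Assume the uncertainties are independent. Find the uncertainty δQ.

0.000160 L/s

Since Q is a product/quotient, work with relative uncertainties:
  (1·δV/V)² = (1×0.0571)² = 0.00327;  (-1·δt/t)² = (-1×0.0106)² = 0.000111
δQ/Q = √(0.00338) = 0.0581
Q = 0.00275 L/s, so δQ = 0.0581 × 0.00275 = 0.000160 L/s.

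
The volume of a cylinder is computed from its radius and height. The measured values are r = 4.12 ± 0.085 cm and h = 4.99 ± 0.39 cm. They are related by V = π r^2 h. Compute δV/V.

Relative error in a monomial: (δV/V)² = Σ (nᵢ · δxᵢ/xᵢ)².
  (2·δr/r)² = (2×0.0206)² = 0.00170;  (1·δh/h)² = (1×0.0782)² = 0.00611
δV/V = √(0.00781) = 0.0884

0.0884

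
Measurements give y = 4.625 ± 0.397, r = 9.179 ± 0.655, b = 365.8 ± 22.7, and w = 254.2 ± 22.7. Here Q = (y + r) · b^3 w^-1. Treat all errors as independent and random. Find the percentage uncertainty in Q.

21.4%

Let u = y + r = 13.80. δu = √(δy² + δr²) = √(0.158 + 0.429) = 0.766, so δu/u = 0.0555.
Q is then a monomial in u, b, w:
δQ/Q = √((δu/u)² + (3·δb/b)² + (-1·δw/w)²) = √(0.00308 + 0.0347 + 0.00797) = 0.214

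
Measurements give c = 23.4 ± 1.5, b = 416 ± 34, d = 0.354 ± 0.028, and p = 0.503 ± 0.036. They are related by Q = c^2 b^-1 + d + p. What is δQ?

0.205

Let w = c^2·b^-1 = 1.32. δw/w = √((2·δc/c)² + (-1·δb/b)²) = √(0.0164 + 0.00668) = 0.152, so δw = 0.200.
Q = w + d + p: δQ = √(δw² + δd² + δp²) = √(0.0400 + 0.000784 + 0.00130) = 0.205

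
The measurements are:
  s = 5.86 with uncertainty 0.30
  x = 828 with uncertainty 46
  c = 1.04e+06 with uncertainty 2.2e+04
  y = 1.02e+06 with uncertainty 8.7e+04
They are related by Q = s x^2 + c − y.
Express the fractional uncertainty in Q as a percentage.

12.4%

Let p = s·x^2 = 4.02e+06. δp/p = √((1·δs/s)² + (2·δx/x)²) = √(0.00262 + 0.0123) = 0.122, so δp = 4.91e+05.
Q = p + c − y: δQ = √(δp² + δc² + δy²) = √(2.42e+11 + 4.84e+08 + 7.57e+09) = 5e+05
Q = 4.04e+06, so δQ/Q = 5e+05/4.04e+06 = 0.124.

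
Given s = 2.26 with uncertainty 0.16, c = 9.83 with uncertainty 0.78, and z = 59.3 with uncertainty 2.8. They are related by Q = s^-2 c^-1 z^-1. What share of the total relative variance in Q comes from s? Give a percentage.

70.2%

(δQ/Q)² = (-2·δs/s)² + (-1·δc/c)² + (-1·δz/z)²
  s term: (-2×0.0708)² = 0.0200
  c term: (-1×0.0793)² = 0.00630
  z term: (-1×0.0472)² = 0.00223
Total = 0.0286. Share from s = 0.0200/0.0286 = 0.702.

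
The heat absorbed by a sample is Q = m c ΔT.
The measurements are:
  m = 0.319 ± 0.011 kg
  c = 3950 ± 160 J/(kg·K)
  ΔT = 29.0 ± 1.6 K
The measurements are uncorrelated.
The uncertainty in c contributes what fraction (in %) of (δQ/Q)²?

(δQ/Q)² = (1·δm/m)² + (1·δc/c)² + (1·δΔT/ΔT)²
  m term: (1×0.0345)² = 0.00119
  c term: (1×0.0405)² = 0.00164
  ΔT term: (1×0.0552)² = 0.00304
Total = 0.00587. Share from c = 0.00164/0.00587 = 0.279.

27.9%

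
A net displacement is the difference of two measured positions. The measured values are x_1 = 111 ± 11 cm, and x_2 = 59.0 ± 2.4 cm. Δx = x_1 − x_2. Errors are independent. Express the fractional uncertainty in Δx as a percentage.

21.7%

Δx is a linear combination, so absolute uncertainties add in quadrature:
  (δx_1)² = 121;  (δx_2)² = 5.76
δΔx = √(127) = 11.3 cm
Δx = 52.0 cm, so δΔx/Δx = 11.3/52.0 = 0.217.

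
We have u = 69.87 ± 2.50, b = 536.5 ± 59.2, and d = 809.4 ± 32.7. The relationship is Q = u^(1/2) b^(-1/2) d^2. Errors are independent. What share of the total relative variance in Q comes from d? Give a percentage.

(δQ/Q)² = (½·δu/u)² + (−½·δb/b)² + (2·δd/d)²
  u term: (0.5×0.0358)² = 0.000320
  b term: (-0.5×0.110)² = 0.00304
  d term: (2×0.0404)² = 0.00653
Total = 0.00989. Share from d = 0.00653/0.00989 = 0.660.

66.0%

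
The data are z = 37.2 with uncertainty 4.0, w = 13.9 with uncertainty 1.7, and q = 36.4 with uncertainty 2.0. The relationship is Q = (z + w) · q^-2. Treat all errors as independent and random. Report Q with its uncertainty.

0.0386 ± 0.00536

Let u = z + w = 51.1. δu = √(δz² + δw²) = √(16.0 + 2.89) = 4.35, so δu/u = 0.0851.
Q is then a monomial in u, q:
δQ/Q = √((δu/u)² + (-2·δq/q)²) = √(0.00723 + 0.0121) = 0.139
Q = 0.0386, so δQ = 0.139 × 0.0386 = 0.00536.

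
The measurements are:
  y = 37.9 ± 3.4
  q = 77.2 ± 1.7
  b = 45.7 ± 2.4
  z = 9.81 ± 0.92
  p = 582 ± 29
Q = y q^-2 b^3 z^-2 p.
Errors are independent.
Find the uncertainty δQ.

Products/powers → add relative errors in quadrature, weighted by exponent:
  (1·δy/y)² = (1×0.0897)² = 0.00805;  (-2·δq/q)² = (-2×0.0220)² = 0.00194;  (3·δb/b)² = (3×0.0525)² = 0.0248;  (-2·δz/z)² = (-2×0.0938)² = 0.0352;  (1·δp/p)² = (1×0.0498)² = 0.00248
δQ/Q = √(0.0725) = 0.269
Q = 3670, so δQ = 0.269 × 3670 = 988.

988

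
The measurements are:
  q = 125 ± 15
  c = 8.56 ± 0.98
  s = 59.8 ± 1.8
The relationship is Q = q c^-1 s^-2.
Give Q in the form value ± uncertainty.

0.00408 ± 0.000720

Q is a product of powers, so relative uncertainties combine in quadrature:
  (1·δq/q)² = (1×0.120)² = 0.0144;  (-1·δc/c)² = (-1×0.114)² = 0.0131;  (-2·δs/s)² = (-2×0.0301)² = 0.00362
δQ/Q = √(0.0311) = 0.176
Q = 0.00408, so δQ = 0.176 × 0.00408 = 0.000720.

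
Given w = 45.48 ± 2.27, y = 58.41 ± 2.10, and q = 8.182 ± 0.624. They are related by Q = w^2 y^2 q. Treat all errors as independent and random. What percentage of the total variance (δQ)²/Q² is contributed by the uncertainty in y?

24.7%

(δQ/Q)² = (2·δw/w)² + (2·δy/y)² + (1·δq/q)²
  w term: (2×0.0499)² = 0.00996
  y term: (2×0.0360)² = 0.00517
  q term: (1×0.0763)² = 0.00582
Total = 0.0210. Share from y = 0.00517/0.0210 = 0.247.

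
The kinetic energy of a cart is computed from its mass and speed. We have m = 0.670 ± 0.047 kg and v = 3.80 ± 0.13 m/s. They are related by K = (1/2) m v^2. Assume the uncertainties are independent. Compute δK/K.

For a monomial K ∝ m, v^2, fractional errors add in quadrature:
  (1·δm/m)² = (1×0.0701)² = 0.00492;  (2·δv/v)² = (2×0.0342)² = 0.00468
δK/K = √(0.00960) = 0.0980

0.0980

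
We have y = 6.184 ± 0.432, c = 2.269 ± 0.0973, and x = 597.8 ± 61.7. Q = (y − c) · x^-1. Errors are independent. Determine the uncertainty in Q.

0.00100

Let u = y − c = 3.915. δu = √(δy² + δc²) = √(0.187 + 0.00947) = 0.443, so δu/u = 0.113.
Q is then a monomial in u, x:
δQ/Q = √((δu/u)² + (-1·δx/x)²) = √(0.0128 + 0.0107) = 0.153
Q = 0.006549, so δQ = 0.153 × 0.006549 = 0.00100.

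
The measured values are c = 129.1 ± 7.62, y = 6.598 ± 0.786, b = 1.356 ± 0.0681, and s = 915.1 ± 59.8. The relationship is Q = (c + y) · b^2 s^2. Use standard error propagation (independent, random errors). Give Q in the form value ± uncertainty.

Let u = c + y = 135.7. δu = √(δc² + δy²) = √(58.1 + 0.618) = 7.66, so δu/u = 0.0565.
Q is then a monomial in u, b, s:
δQ/Q = √((δu/u)² + (2·δb/b)² + (2·δs/s)²) = √(0.00319 + 0.0101 + 0.0171) = 0.174
Q = 2.089e+08, so δQ = 0.174 × 2.089e+08 = 3.64e+07.

(2.089 ± 0.364) × 10^8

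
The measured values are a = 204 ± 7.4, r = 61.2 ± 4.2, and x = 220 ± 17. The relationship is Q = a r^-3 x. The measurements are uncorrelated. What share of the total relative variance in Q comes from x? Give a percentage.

12.0%

(δQ/Q)² = (1·δa/a)² + (-3·δr/r)² + (1·δx/x)²
  a term: (1×0.0363)² = 0.00132
  r term: (-3×0.0686)² = 0.0424
  x term: (1×0.0773)² = 0.00597
Total = 0.0497. Share from x = 0.00597/0.0497 = 0.120.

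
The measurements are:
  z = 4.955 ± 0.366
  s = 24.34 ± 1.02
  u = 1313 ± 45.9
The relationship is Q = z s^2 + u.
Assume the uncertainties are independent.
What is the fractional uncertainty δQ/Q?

0.0779

Let p = z·s^2 = 2936. δp/p = √((1·δz/z)² + (2·δs/s)²) = √(0.00546 + 0.00702) = 0.112, so δp = 328.
Q = p + u: δQ = √(δp² + δu²) = √(1.08e+05 + 2110) = 331
Q = 4249, so δQ/Q = 331/4249 = 0.0779.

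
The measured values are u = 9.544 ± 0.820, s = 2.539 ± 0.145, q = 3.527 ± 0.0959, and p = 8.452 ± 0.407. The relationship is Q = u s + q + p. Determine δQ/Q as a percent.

7.00%

Let w = u·s = 24.23. δw/w = √((1·δu/u)² + (1·δs/s)²) = √(0.00738 + 0.00326) = 0.103, so δw = 2.50.
Q = w + q + p: δQ = √(δw² + δq² + δp²) = √(6.25 + 0.00920 + 0.166) = 2.53
Q = 36.21, so δQ/Q = 2.53/36.21 = 0.0700.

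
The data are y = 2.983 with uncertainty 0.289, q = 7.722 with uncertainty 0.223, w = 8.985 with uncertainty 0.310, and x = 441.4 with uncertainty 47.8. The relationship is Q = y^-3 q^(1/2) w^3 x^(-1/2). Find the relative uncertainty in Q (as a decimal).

Q is a product of powers, so relative uncertainties combine in quadrature:
  (-3·δy/y)² = (-3×0.0969)² = 0.0845;  (½·δq/q)² = (0.5×0.0289)² = 0.000208;  (3·δw/w)² = (3×0.0345)² = 0.0107;  (−½·δx/x)² = (-0.5×0.108)² = 0.00293
δQ/Q = √(0.0983) = 0.314

0.314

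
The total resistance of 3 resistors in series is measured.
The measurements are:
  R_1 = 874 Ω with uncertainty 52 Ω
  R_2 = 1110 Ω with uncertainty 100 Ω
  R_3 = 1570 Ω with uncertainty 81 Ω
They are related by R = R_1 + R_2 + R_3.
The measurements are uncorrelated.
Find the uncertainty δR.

Sums and differences: (δR)² = Σ (cᵢ δxᵢ)².
  (δR_1)² = 2700;  (δR_2)² = 10000;  (δR_3)² = 6560
δR = √(19300) = 139 Ω

139 Ω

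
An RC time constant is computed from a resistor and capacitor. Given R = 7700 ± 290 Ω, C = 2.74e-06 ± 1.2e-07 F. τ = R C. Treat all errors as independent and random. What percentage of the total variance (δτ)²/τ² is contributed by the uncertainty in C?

(δτ/τ)² = (1·δR/R)² + (1·δC/C)²
  R term: (1×0.0377)² = 0.00142
  C term: (1×0.0438)² = 0.00192
Total = 0.00334. Share from C = 0.00192/0.00334 = 0.575.

57.5%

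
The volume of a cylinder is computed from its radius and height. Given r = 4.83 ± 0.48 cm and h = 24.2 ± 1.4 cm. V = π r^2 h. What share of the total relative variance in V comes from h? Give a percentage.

(δV/V)² = (2·δr/r)² + (1·δh/h)²
  r term: (2×0.0994)² = 0.0395
  h term: (1×0.0579)² = 0.00335
Total = 0.0429. Share from h = 0.00335/0.0429 = 0.0781.

7.81%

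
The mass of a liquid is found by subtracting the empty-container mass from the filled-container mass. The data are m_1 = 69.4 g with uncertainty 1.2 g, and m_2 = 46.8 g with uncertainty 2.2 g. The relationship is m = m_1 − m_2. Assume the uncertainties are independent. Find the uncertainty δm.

2.51 g

For a sum/difference, combine absolute errors in quadrature:
  (δm_1)² = 1.44;  (δm_2)² = 4.84
δm = √(6.28) = 2.51 g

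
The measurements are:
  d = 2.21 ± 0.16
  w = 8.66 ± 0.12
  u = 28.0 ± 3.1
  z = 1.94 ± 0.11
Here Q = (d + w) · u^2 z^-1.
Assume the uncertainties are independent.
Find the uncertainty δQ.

1010

Let h = d + w = 10.9. δh = √(δd² + δw²) = √(0.0256 + 0.0144) = 0.200, so δh/h = 0.0184.
Q is then a monomial in h, u, z:
δQ/Q = √((δh/h)² + (2·δu/u)² + (-1·δz/z)²) = √(0.000339 + 0.0490 + 0.00322) = 0.229
Q = 4390, so δQ = 0.229 × 4390 = 1010.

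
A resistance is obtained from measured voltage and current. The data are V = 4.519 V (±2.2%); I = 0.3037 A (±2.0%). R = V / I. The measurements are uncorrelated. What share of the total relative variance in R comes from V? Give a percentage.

(δR/R)² = (1·δV/V)² + (-1·δI/I)²
  V term: (1×0.0220)² = 0.000484
  I term: (-1×0.0200)² = 0.000400
Total = 0.000884. Share from V = 0.000484/0.000884 = 0.548.

54.8%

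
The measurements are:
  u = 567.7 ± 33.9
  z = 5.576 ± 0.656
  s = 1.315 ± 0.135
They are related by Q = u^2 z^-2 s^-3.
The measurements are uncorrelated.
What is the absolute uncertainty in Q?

1850

Q is a product of powers, so relative uncertainties combine in quadrature:
  (2·δu/u)² = (2×0.0597)² = 0.0143;  (-2·δz/z)² = (-2×0.118)² = 0.0554;  (-3·δs/s)² = (-3×0.103)² = 0.0949
δQ/Q = √(0.164) = 0.406
Q = 4558, so δQ = 0.406 × 4558 = 1850.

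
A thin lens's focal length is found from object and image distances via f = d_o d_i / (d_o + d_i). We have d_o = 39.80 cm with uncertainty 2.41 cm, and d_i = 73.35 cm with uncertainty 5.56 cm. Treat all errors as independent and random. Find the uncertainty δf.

1.22 cm

∂f/∂d_o = (d_i/(d_o+d_i))² = 0.420;  ∂f/∂d_i = (d_o/(d_o+d_i))² = 0.124
δf = √((∂f/∂d_o · δd_o)² + (∂f/∂d_i · δd_i)²) = √(1.03 + 0.473) = 1.22 cm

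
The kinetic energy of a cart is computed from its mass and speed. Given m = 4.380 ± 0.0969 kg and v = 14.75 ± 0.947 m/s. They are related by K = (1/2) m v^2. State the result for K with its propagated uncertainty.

476.5 ± 62.1 J

Since K is a product/quotient, work with relative uncertainties:
  (1·δm/m)² = (1×0.0221)² = 0.000489;  (2·δv/v)² = (2×0.0642)² = 0.0165
δK/K = √(0.0170) = 0.130
K = 476.5 J, so δK = 0.130 × 476.5 = 62.1 J.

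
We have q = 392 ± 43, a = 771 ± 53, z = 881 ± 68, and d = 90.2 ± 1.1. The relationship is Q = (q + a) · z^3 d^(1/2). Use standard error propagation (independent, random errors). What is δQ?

1.8e+12

Let u = q + a = 1160. δu = √(δq² + δa²) = √(1850 + 2810) = 68.2, so δu/u = 0.0587.
Q is then a monomial in u, z, d:
δQ/Q = √((δu/u)² + (3·δz/z)² + (½·δd/d)²) = √(0.00344 + 0.0536 + 3.72e-05) = 0.239
Q = 7.55e+12, so δQ = 0.239 × 7.55e+12 = 1.8e+12.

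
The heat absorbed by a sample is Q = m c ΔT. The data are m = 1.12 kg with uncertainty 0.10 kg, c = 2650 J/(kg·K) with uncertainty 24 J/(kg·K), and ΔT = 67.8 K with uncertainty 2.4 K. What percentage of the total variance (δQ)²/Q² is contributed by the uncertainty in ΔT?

(δQ/Q)² = (1·δm/m)² + (1·δc/c)² + (1·δΔT/ΔT)²
  m term: (1×0.0893)² = 0.00797
  c term: (1×0.00906)² = 8.2e-05
  ΔT term: (1×0.0354)² = 0.00125
Total = 0.00931. Share from ΔT = 0.00125/0.00931 = 0.135.

13.5%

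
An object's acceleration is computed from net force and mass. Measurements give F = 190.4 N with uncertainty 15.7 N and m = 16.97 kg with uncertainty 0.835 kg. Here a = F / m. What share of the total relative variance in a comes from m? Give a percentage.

(δa/a)² = (1·δF/F)² + (-1·δm/m)²
  F term: (1×0.0825)² = 0.00680
  m term: (-1×0.0492)² = 0.00242
Total = 0.00922. Share from m = 0.00242/0.00922 = 0.263.

26.3%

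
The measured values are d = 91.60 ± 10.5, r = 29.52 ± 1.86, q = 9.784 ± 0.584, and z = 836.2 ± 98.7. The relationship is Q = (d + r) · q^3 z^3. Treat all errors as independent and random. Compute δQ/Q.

Let u = d + r = 121.1. δu = √(δd² + δr²) = √(110 + 3.46) = 10.7, so δu/u = 0.0880.
Q is then a monomial in u, q, z:
δQ/Q = √((δu/u)² + (3·δq/q)² + (3·δz/z)²) = √(0.00775 + 0.0321 + 0.125) = 0.406

0.406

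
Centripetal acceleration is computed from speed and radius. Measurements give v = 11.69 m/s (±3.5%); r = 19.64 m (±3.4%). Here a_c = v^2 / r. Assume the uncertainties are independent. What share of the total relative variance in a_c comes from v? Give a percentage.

80.9%

(δa_c/a_c)² = (2·δv/v)² + (-1·δr/r)²
  v term: (2×0.0350)² = 0.00490
  r term: (-1×0.0340)² = 0.00116
Total = 0.00606. Share from v = 0.00490/0.00606 = 0.809.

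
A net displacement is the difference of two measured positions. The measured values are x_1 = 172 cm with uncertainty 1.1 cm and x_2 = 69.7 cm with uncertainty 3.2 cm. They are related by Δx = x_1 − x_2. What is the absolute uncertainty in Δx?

3.38 cm

Absolute uncertainties add in quadrature for a linear combination:
  (δx_1)² = 1.21;  (δx_2)² = 10.2
δΔx = √(11.5) = 3.38 cm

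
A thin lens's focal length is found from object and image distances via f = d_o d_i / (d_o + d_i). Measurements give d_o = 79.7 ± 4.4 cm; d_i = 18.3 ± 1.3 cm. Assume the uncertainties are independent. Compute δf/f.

∂f/∂d_o = (d_i/(d_o+d_i))² = 0.0349;  ∂f/∂d_i = (d_o/(d_o+d_i))² = 0.661
δf = √((∂f/∂d_o · δd_o)² + (∂f/∂d_i · δd_i)²) = √(0.0235 + 0.739) = 0.873 cm
f = 14.9 cm, so δf/f = 0.873/14.9 = 0.0587.

0.0587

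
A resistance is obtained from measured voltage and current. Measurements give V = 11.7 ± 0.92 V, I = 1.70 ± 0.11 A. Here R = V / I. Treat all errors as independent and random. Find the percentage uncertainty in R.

10.2%

For a monomial R ∝ V, I^-1, fractional errors add in quadrature:
  (1·δV/V)² = (1×0.0786)² = 0.00618;  (-1·δI/I)² = (-1×0.0647)² = 0.00419
δR/R = √(0.0104) = 0.102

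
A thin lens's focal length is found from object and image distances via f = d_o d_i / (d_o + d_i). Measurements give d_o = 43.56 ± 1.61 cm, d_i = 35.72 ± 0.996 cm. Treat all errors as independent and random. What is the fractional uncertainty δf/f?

∂f/∂d_o = (d_i/(d_o+d_i))² = 0.203;  ∂f/∂d_i = (d_o/(d_o+d_i))² = 0.302
δf = √((∂f/∂d_o · δd_o)² + (∂f/∂d_i · δd_i)²) = √(0.107 + 0.0904) = 0.444 cm
f = 19.63 cm, so δf/f = 0.444/19.63 = 0.0226.

0.0226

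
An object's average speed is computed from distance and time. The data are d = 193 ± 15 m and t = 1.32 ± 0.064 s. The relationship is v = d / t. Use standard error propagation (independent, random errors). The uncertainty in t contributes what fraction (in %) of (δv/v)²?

(δv/v)² = (1·δd/d)² + (-1·δt/t)²
  d term: (1×0.0777)² = 0.00604
  t term: (-1×0.0485)² = 0.00235
Total = 0.00839. Share from t = 0.00235/0.00839 = 0.280.

28.0%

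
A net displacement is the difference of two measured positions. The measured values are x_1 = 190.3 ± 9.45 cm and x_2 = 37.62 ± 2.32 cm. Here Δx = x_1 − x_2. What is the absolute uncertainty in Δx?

9.73 cm

Sums and differences: (δΔx)² = Σ (cᵢ δxᵢ)².
  (δx_1)² = 89.3;  (δx_2)² = 5.38
δΔx = √(94.7) = 9.73 cm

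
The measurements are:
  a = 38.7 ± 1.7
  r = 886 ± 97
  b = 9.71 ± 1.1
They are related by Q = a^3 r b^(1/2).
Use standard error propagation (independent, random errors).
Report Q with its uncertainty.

For a monomial Q ∝ a^3, r, b^(1/2), fractional errors add in quadrature:
  (3·δa/a)² = (3×0.0439)² = 0.0174;  (1·δr/r)² = (1×0.109)² = 0.0120;  (½·δb/b)² = (0.5×0.113)² = 0.00321
δQ/Q = √(0.0326) = 0.180
Q = 1.6e+08, so δQ = 0.180 × 1.6e+08 = 2.89e+07.

(1.60 ± 0.289) × 10^8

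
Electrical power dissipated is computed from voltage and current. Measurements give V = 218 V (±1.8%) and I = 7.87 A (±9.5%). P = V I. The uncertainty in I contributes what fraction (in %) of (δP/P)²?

(δP/P)² = (1·δV/V)² + (1·δI/I)²
  V term: (1×0.0180)² = 0.000324
  I term: (1×0.0950)² = 0.00903
Total = 0.00935. Share from I = 0.00903/0.00935 = 0.965.

96.5%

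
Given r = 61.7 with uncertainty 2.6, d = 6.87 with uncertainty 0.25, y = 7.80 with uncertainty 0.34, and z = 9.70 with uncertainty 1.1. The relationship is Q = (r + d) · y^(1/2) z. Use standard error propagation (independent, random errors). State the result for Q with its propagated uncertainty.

Let u = r + d = 68.6. δu = √(δr² + δd²) = √(6.76 + 0.0625) = 2.61, so δu/u = 0.0381.
Q is then a monomial in u, y, z:
δQ/Q = √((δu/u)² + (½·δy/y)² + (1·δz/z)²) = √(0.00145 + 0.000475 + 0.0129) = 0.122
Q = 1860, so δQ = 0.122 × 1860 = 226.

1860 ± 226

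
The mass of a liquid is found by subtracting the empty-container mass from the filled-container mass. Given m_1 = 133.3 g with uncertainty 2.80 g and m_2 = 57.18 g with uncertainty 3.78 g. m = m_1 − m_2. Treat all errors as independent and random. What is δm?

Each term contributes (cᵢ δxᵢ)² to (δm)²:
  (δm_1)² = 7.84;  (δm_2)² = 14.3
δm = √(22.1) = 4.70 g

4.70 g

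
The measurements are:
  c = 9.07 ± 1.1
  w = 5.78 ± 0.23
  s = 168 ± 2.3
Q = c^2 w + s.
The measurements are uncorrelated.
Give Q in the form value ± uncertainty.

643 ± 117

Let p = c^2·w = 475. δp/p = √((2·δc/c)² + (1·δw/w)²) = √(0.0588 + 0.00158) = 0.246, so δp = 117.
Q = p + s: δQ = √(δp² + δs²) = √(13700 + 5.29) = 117
Q = 643.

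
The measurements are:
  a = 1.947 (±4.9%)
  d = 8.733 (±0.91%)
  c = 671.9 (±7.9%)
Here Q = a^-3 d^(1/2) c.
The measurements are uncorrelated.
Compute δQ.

Each factor contributes (exponent × relative error)² to (δQ/Q)²:
  (-3·δa/a)² = (-3×0.0490)² = 0.0216;  (½·δd/d)² = (0.5×0.00910)² = 2.07e-05;  (1·δc/c)² = (1×0.0790)² = 0.00624
δQ/Q = √(0.0279) = 0.167
Q = 269.0, so δQ = 0.167 × 269.0 = 44.9.

44.9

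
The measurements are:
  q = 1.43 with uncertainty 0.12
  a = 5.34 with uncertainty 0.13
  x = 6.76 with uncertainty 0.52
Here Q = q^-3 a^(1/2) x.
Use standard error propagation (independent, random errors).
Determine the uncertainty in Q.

Q is a product of powers, so relative uncertainties combine in quadrature:
  (-3·δq/q)² = (-3×0.0839)² = 0.0634;  (½·δa/a)² = (0.5×0.0243)² = 0.000148;  (1·δx/x)² = (1×0.0769)² = 0.00592
δQ/Q = √(0.0694) = 0.264
Q = 5.34, so δQ = 0.264 × 5.34 = 1.41.

1.41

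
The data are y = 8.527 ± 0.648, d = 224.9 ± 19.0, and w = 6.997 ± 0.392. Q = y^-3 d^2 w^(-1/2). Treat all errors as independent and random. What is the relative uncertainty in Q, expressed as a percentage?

For a monomial Q ∝ y^-3, d^2, w^(-1/2), fractional errors add in quadrature:
  (-3·δy/y)² = (-3×0.0760)² = 0.0520;  (2·δd/d)² = (2×0.0845)² = 0.0285;  (−½·δw/w)² = (-0.5×0.0560)² = 0.000785
δQ/Q = √(0.0813) = 0.285

28.5%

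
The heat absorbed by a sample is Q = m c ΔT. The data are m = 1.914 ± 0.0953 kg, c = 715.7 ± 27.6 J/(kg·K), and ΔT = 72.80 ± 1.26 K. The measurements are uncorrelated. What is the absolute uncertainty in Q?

Relative error in a monomial: (δQ/Q)² = Σ (nᵢ · δxᵢ/xᵢ)².
  (1·δm/m)² = (1×0.0498)² = 0.00248;  (1·δc/c)² = (1×0.0386)² = 0.00149;  (1·δΔT/ΔT)² = (1×0.0173)² = 0.000300
δQ/Q = √(0.00427) = 0.0653
Q = 99730 J, so δQ = 0.0653 × 99730 = 6510 J.

6510 J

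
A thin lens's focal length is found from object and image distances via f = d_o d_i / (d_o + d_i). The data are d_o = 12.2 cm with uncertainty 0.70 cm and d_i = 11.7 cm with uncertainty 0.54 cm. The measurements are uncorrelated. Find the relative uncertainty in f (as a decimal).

∂f/∂d_o = (d_i/(d_o+d_i))² = 0.240;  ∂f/∂d_i = (d_o/(d_o+d_i))² = 0.261
δf = √((∂f/∂d_o · δd_o)² + (∂f/∂d_i · δd_i)²) = √(0.0281 + 0.0198) = 0.219 cm
f = 5.97 cm, so δf/f = 0.219/5.97 = 0.0367.

0.0367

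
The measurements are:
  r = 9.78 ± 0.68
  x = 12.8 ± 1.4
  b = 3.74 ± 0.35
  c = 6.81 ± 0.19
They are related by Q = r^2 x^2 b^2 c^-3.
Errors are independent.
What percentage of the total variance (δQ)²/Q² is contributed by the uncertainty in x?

43.8%

(δQ/Q)² = (2·δr/r)² + (2·δx/x)² + (2·δb/b)² + (-3·δc/c)²
  r term: (2×0.0695)² = 0.0193
  x term: (2×0.109)² = 0.0479
  b term: (2×0.0936)² = 0.0350
  c term: (-3×0.0279)² = 0.00701
Total = 0.109. Share from x = 0.0479/0.109 = 0.438.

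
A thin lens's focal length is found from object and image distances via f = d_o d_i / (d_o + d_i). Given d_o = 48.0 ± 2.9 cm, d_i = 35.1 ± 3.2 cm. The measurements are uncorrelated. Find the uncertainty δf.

∂f/∂d_o = (d_i/(d_o+d_i))² = 0.178;  ∂f/∂d_i = (d_o/(d_o+d_i))² = 0.334
δf = √((∂f/∂d_o · δd_o)² + (∂f/∂d_i · δd_i)²) = √(0.268 + 1.14) = 1.19 cm

1.19 cm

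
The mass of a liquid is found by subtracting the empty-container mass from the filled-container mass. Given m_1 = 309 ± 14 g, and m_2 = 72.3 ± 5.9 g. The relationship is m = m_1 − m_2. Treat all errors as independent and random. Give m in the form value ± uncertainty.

Sums and differences: (δm)² = Σ (cᵢ δxᵢ)².
  (δm_1)² = 196;  (δm_2)² = 34.8
δm = √(231) = 15.2 g
m = 237 g.

237 ± 15.2 g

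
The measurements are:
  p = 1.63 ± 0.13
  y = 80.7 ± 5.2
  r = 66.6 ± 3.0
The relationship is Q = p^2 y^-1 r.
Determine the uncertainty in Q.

Each factor contributes (exponent × relative error)² to (δQ/Q)²:
  (2·δp/p)² = (2×0.0798)² = 0.0254;  (-1·δy/y)² = (-1×0.0644)² = 0.00415;  (1·δr/r)² = (1×0.0450)² = 0.00203
δQ/Q = √(0.0316) = 0.178
Q = 2.19, so δQ = 0.178 × 2.19 = 0.390.

0.390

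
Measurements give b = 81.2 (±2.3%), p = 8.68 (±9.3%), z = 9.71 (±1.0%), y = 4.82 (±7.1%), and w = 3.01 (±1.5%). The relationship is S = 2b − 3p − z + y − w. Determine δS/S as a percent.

3.48%

Absolute uncertainties add in quadrature for a linear combination:
  (2·δb)² = 14.0;  (3·δp)² = 5.86;  (δz)² = 0.00943;  (δy)² = 0.117;  (δw)² = 0.00204
δS = √(19.9) = 4.47
S = 128, so δS/S = 4.47/128 = 0.0348.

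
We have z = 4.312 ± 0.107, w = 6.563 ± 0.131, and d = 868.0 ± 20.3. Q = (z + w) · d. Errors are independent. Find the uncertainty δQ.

Let u = z + w = 10.88. δu = √(δz² + δw²) = √(0.0114 + 0.0172) = 0.169, so δu/u = 0.0156.
Q is then a monomial in u, d:
δQ/Q = √((δu/u)² + (1·δd/d)²) = √(0.000242 + 0.000547) = 0.0281
Q = 9440, so δQ = 0.0281 × 9440 = 265.

265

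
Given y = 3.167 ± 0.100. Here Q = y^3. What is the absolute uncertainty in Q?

3.01

Q ∝ y^3, so δQ/Q = |3| · δy/y = 3 × 0.0316 = 0.0947.
Q = 31.76, so δQ = 0.0947 × 31.76 = 3.01.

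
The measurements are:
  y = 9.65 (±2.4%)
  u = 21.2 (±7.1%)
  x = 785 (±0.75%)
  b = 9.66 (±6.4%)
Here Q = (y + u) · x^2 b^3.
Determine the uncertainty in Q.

Let w = y + u = 30.9. δw = √(δy² + δu²) = √(0.0536 + 2.27) = 1.52, so δw/w = 0.0494.
Q is then a monomial in w, x, b:
δQ/Q = √((δw/w)² + (2·δx/x)² + (3·δb/b)²) = √(0.00244 + 0.000225 + 0.0369) = 0.199
Q = 1.71e+10, so δQ = 0.199 × 1.71e+10 = 3.41e+09.

3.41e+09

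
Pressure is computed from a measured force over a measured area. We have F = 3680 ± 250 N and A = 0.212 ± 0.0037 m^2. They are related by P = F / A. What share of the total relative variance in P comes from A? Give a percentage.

(δP/P)² = (1·δF/F)² + (-1·δA/A)²
  F term: (1×0.0679)² = 0.00462
  A term: (-1×0.0175)² = 0.000305
Total = 0.00492. Share from A = 0.000305/0.00492 = 0.0619.

6.19%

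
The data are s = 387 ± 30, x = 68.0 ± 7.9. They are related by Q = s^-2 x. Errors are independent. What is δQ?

8.8e-05

Relative error in a monomial: (δQ/Q)² = Σ (nᵢ · δxᵢ/xᵢ)².
  (-2·δs/s)² = (-2×0.0775)² = 0.0240;  (1·δx/x)² = (1×0.116)² = 0.0135
δQ/Q = √(0.0375) = 0.194
Q = 0.000454, so δQ = 0.194 × 0.000454 = 8.8e-05.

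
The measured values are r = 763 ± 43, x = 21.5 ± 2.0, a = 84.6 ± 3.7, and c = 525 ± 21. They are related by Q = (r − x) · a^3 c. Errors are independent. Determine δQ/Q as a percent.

14.9%

Let u = r − x = 742. δu = √(δr² + δx²) = √(1850 + 4.00) = 43.0, so δu/u = 0.0581.
Q is then a monomial in u, a, c:
δQ/Q = √((δu/u)² + (3·δa/a)² + (1·δc/c)²) = √(0.00337 + 0.0172 + 0.00160) = 0.149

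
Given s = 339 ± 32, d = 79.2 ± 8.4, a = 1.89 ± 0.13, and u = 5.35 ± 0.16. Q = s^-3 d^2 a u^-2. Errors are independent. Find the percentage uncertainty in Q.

Q is a product of powers, so relative uncertainties combine in quadrature:
  (-3·δs/s)² = (-3×0.0944)² = 0.0802;  (2·δd/d)² = (2×0.106)² = 0.0450;  (1·δa/a)² = (1×0.0688)² = 0.00473;  (-2·δu/u)² = (-2×0.0299)² = 0.00358
δQ/Q = √(0.133) = 0.365

36.5%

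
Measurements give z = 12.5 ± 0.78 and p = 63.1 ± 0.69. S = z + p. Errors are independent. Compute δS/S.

0.0138

Sums and differences: (δS)² = Σ (cᵢ δxᵢ)².
  (δz)² = 0.608;  (δp)² = 0.476
δS = √(1.08) = 1.04
S = 75.6, so δS/S = 1.04/75.6 = 0.0138.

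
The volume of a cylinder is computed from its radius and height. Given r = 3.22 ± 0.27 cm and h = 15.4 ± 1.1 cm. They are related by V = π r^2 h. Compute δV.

91.4 cm^3

Since V is a product/quotient, work with relative uncertainties:
  (2·δr/r)² = (2×0.0839)² = 0.0281;  (1·δh/h)² = (1×0.0714)² = 0.00510
δV/V = √(0.0332) = 0.182
V = 502 cm^3, so δV = 0.182 × 502 = 91.4 cm^3.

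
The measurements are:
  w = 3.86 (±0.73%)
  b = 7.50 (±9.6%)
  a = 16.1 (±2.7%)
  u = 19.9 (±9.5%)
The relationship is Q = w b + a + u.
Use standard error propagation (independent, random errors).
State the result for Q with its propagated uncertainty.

Let p = w·b = 28.9. δp/p = √((1·δw/w)² + (1·δb/b)²) = √(5.33e-05 + 0.00922) = 0.0963, so δp = 2.79.
Q = p + a + u: δQ = √(δp² + δa² + δu²) = √(7.77 + 0.189 + 3.57) = 3.40
Q = 65.0.

65.0 ± 3.40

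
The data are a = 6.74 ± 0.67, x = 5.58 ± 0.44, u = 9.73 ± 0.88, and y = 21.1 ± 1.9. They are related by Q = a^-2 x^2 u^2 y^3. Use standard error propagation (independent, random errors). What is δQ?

Q is a product of powers, so relative uncertainties combine in quadrature:
  (-2·δa/a)² = (-2×0.0994)² = 0.0395;  (2·δx/x)² = (2×0.0789)² = 0.0249;  (2·δu/u)² = (2×0.0904)² = 0.0327;  (3·δy/y)² = (3×0.0900)² = 0.0730
δQ/Q = √(0.170) = 0.412
Q = 6.1e+05, so δQ = 0.412 × 6.1e+05 = 2.51e+05.

2.51e+05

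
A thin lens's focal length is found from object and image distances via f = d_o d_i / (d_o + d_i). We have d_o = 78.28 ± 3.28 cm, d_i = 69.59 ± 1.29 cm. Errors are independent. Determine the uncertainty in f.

0.811 cm

∂f/∂d_o = (d_i/(d_o+d_i))² = 0.221;  ∂f/∂d_i = (d_o/(d_o+d_i))² = 0.280
δf = √((∂f/∂d_o · δd_o)² + (∂f/∂d_i · δd_i)²) = √(0.528 + 0.131) = 0.811 cm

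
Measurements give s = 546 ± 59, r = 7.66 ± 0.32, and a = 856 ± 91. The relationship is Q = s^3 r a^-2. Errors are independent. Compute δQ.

Since Q is a product/quotient, work with relative uncertainties:
  (3·δs/s)² = (3×0.108)² = 0.105;  (1·δr/r)² = (1×0.0418)² = 0.00175;  (-2·δa/a)² = (-2×0.106)² = 0.0452
δQ/Q = √(0.152) = 0.390
Q = 1700, so δQ = 0.390 × 1700 = 663.

663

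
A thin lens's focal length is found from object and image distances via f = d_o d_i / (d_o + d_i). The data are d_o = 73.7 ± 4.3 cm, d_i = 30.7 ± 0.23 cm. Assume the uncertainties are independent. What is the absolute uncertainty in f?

∂f/∂d_o = (d_i/(d_o+d_i))² = 0.0865;  ∂f/∂d_i = (d_o/(d_o+d_i))² = 0.498
δf = √((∂f/∂d_o · δd_o)² + (∂f/∂d_i · δd_i)²) = √(0.138 + 0.0131) = 0.389 cm

0.389 cm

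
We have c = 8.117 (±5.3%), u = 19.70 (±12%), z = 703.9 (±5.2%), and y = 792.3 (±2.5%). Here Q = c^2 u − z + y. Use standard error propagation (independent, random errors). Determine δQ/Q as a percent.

Let p = c^2·u = 1298. δp/p = √((2·δc/c)² + (1·δu/u)²) = √(0.0112 + 0.0144) = 0.160, so δp = 208.
Q = p − z + y: δQ = √(δp² + δz² + δy²) = √(43200 + 1340 + 392) = 212
Q = 1386, so δQ/Q = 212/1386 = 0.153.

15.3%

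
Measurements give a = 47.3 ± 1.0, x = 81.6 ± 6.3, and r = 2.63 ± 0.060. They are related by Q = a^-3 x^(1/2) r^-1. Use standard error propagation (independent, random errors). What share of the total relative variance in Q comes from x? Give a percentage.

(δQ/Q)² = (-3·δa/a)² + (½·δx/x)² + (-1·δr/r)²
  a term: (-3×0.0211)² = 0.00402
  x term: (0.5×0.0772)² = 0.00149
  r term: (-1×0.0228)² = 0.000520
Total = 0.00603. Share from x = 0.00149/0.00603 = 0.247.

24.7%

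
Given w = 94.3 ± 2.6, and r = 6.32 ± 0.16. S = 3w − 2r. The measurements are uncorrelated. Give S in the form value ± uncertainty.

For a sum/difference, combine absolute errors in quadrature:
  (3·δw)² = 60.8;  (2·δr)² = 0.102
δS = √(60.9) = 7.81
S = 270.

270 ± 7.81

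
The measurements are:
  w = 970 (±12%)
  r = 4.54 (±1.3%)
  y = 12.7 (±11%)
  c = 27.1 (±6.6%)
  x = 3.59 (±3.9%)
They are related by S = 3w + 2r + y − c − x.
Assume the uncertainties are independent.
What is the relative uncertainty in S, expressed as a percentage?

Sums and differences: (δS)² = Σ (cᵢ δxᵢ)².
  (3·δw)² = 1.22e+05;  (2·δr)² = 0.0139;  (δy)² = 1.95;  (δc)² = 3.20;  (δx)² = 0.0196
δS = √(1.22e+05) = 349
S = 2900, so δS/S = 349/2900 = 0.120.

12.0%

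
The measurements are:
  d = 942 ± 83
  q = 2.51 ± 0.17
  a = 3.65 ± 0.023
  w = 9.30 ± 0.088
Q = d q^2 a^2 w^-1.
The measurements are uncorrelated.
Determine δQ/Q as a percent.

Each factor contributes (exponent × relative error)² to (δQ/Q)²:
  (1·δd/d)² = (1×0.0881)² = 0.00776;  (2·δq/q)² = (2×0.0677)² = 0.0183;  (2·δa/a)² = (2×0.00630)² = 0.000159;  (-1·δw/w)² = (-1×0.00946)² = 8.95e-05
δQ/Q = √(0.0264) = 0.162

16.2%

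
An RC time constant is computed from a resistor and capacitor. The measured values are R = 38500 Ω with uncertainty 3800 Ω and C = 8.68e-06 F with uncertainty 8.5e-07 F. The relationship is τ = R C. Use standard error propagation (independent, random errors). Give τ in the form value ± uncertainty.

For a monomial τ ∝ R, C, fractional errors add in quadrature:
  (1·δR/R)² = (1×0.0987)² = 0.00974;  (1·δC/C)² = (1×0.0979)² = 0.00959
δτ/τ = √(0.0193) = 0.139
τ = 0.334 s, so δτ = 0.139 × 0.334 = 0.0465 s.

0.334 ± 0.0465 s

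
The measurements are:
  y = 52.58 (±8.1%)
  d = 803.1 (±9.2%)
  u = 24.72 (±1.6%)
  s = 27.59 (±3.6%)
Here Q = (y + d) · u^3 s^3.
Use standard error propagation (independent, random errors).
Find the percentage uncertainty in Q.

14.6%

Let w = y + d = 855.7. δw = √(δy² + δd²) = √(18.1 + 5460) = 74.0, so δw/w = 0.0865.
Q is then a monomial in w, u, s:
δQ/Q = √((δw/w)² + (3·δu/u)² + (3·δs/s)²) = √(0.00748 + 0.00230 + 0.0117) = 0.146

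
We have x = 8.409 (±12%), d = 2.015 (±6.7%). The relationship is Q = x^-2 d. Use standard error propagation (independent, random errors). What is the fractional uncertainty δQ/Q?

0.249

Relative error in a monomial: (δQ/Q)² = Σ (nᵢ · δxᵢ/xᵢ)².
  (-2·δx/x)² = (-2×0.120)² = 0.0576;  (1·δd/d)² = (1×0.0670)² = 0.00449
δQ/Q = √(0.0621) = 0.249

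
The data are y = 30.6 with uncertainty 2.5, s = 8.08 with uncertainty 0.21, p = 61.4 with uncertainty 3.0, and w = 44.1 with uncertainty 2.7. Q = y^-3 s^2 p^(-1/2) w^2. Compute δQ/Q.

0.280

Each factor contributes (exponent × relative error)² to (δQ/Q)²:
  (-3·δy/y)² = (-3×0.0817)² = 0.0601;  (2·δs/s)² = (2×0.0260)² = 0.00270;  (−½·δp/p)² = (-0.5×0.0489)² = 0.000597;  (2·δw/w)² = (2×0.0612)² = 0.0150
δQ/Q = √(0.0784) = 0.280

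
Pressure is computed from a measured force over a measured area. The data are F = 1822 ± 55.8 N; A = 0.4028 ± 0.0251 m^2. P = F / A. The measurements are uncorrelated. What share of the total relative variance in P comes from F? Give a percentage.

(δP/P)² = (1·δF/F)² + (-1·δA/A)²
  F term: (1×0.0306)² = 0.000938
  A term: (-1×0.0623)² = 0.00388
Total = 0.00482. Share from F = 0.000938/0.00482 = 0.195.

19.5%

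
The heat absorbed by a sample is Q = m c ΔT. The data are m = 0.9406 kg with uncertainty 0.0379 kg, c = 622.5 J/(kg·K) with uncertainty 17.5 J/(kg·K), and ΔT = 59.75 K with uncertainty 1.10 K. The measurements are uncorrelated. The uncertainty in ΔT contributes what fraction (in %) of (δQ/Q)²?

(δQ/Q)² = (1·δm/m)² + (1·δc/c)² + (1·δΔT/ΔT)²
  m term: (1×0.0403)² = 0.00162
  c term: (1×0.0281)² = 0.000790
  ΔT term: (1×0.0184)² = 0.000339
Total = 0.00275. Share from ΔT = 0.000339/0.00275 = 0.123.

12.3%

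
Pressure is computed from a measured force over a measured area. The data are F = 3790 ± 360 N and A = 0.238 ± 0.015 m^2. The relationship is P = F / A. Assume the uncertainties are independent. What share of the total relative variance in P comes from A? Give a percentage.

(δP/P)² = (1·δF/F)² + (-1·δA/A)²
  F term: (1×0.0950)² = 0.00902
  A term: (-1×0.0630)² = 0.00397
Total = 0.0130. Share from A = 0.00397/0.0130 = 0.306.

30.6%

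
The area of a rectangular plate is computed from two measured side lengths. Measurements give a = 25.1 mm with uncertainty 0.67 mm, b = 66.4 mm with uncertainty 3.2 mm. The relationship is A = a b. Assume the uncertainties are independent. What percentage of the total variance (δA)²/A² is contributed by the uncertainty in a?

23.5%

(δA/A)² = (1·δa/a)² + (1·δb/b)²
  a term: (1×0.0267)² = 0.000713
  b term: (1×0.0482)² = 0.00232
Total = 0.00304. Share from a = 0.000713/0.00304 = 0.235.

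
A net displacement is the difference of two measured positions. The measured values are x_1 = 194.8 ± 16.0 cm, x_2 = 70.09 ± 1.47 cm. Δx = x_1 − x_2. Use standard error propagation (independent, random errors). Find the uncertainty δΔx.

For a sum/difference, combine absolute errors in quadrature:
  (δx_1)² = 256;  (δx_2)² = 2.16
δΔx = √(258) = 16.1 cm

16.1 cm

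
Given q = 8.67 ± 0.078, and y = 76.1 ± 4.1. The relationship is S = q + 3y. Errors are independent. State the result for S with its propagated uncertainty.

237 ± 12.3

For a sum/difference, combine absolute errors in quadrature:
  (δq)² = 0.00608;  (3·δy)² = 151
δS = √(151) = 12.3
S = 237.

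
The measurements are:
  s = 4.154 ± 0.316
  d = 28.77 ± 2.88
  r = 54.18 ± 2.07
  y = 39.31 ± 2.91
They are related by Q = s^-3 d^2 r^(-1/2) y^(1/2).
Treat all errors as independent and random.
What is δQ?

For a monomial Q ∝ s^-3, d^2, r^(-1/2), y^(1/2), fractional errors add in quadrature:
  (-3·δs/s)² = (-3×0.0761)² = 0.0521;  (2·δd/d)² = (2×0.100)² = 0.0401;  (−½·δr/r)² = (-0.5×0.0382)² = 0.000365;  (½·δy/y)² = (0.5×0.0740)² = 0.00137
δQ/Q = √(0.0939) = 0.306
Q = 9.836, so δQ = 0.306 × 9.836 = 3.01.

3.01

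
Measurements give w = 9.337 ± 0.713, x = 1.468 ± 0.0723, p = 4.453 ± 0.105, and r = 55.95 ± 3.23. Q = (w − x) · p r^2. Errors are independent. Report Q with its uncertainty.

Let u = w − x = 7.869. δu = √(δw² + δx²) = √(0.508 + 0.00523) = 0.717, so δu/u = 0.0911.
Q is then a monomial in u, p, r:
δQ/Q = √((δu/u)² + (1·δp/p)² + (2·δr/r)²) = √(0.00829 + 0.000556 + 0.0133) = 0.149
Q = 109700, so δQ = 0.149 × 109700 = 16300.

109700 ± 16300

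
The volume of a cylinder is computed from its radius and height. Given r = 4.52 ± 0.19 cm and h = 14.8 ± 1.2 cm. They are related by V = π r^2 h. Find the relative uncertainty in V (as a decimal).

0.117

Each factor contributes (exponent × relative error)² to (δV/V)²:
  (2·δr/r)² = (2×0.0420)² = 0.00707;  (1·δh/h)² = (1×0.0811)² = 0.00657
δV/V = √(0.0136) = 0.117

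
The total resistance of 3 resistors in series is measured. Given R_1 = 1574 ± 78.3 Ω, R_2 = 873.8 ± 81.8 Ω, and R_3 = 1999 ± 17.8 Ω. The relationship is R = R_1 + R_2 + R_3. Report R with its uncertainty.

Sums and differences: (δR)² = Σ (cᵢ δxᵢ)².
  (δR_1)² = 6130;  (δR_2)² = 6690;  (δR_3)² = 317
δR = √(13100) = 115 Ω
R = 4447 Ω.

4447 ± 115 Ω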